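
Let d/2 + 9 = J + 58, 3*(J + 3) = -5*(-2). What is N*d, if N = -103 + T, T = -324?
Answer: -126392/3 ≈ -42131.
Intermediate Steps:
N = -427 (N = -103 - 324 = -427)
J = 1/3 (J = -3 + (-5*(-2))/3 = -3 + (1/3)*10 = -3 + 10/3 = 1/3 ≈ 0.33333)
d = 296/3 (d = -18 + 2*(1/3 + 58) = -18 + 2*(175/3) = -18 + 350/3 = 296/3 ≈ 98.667)
N*d = -427*296/3 = -126392/3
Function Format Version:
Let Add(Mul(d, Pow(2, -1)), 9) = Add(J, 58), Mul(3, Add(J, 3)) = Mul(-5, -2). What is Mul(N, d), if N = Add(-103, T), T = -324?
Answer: Rational(-126392, 3) ≈ -42131.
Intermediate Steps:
N = -427 (N = Add(-103, -324) = -427)
J = Rational(1, 3) (J = Add(-3, Mul(Rational(1, 3), Mul(-5, -2))) = Add(-3, Mul(Rational(1, 3), 10)) = Add(-3, Rational(10, 3)) = Rational(1, 3) ≈ 0.33333)
d = Rational(296, 3) (d = Add(-18, Mul(2, Add(Rational(1, 3), 58))) = Add(-18, Mul(2, Rational(175, 3))) = Add(-18, Rational(350, 3)) = Rational(296, 3) ≈ 98.667)
Mul(N, d) = Mul(-427, Rational(296, 3)) = Rational(-126392, 3)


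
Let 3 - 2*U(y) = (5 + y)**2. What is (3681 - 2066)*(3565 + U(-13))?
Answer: 11416435/2 ≈ 5.7082e+6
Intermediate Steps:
U(y) = 3/2 - (5 + y)**2/2
(3681 - 2066)*(3565 + U(-13)) = (3681 - 2066)*(3565 + (3/2 - (5 - 13)**2/2)) = 1615*(3565 + (3/2 - 1/2*(-8)**2)) = 1615*(3565 + (3/2 - 1/2*64)) = 1615*(3565 + (3/2 - 32)) = 1615*(3565 - 61/2) = 1615*(7069/2) = 11416435/2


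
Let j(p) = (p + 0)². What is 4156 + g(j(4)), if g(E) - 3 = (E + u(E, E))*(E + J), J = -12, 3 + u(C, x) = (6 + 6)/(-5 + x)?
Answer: 46369/11 ≈ 4215.4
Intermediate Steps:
u(C, x) = -3 + 12/(-5 + x) (u(C, x) = -3 + (6 + 6)/(-5 + x) = -3 + 12/(-5 + x))
j(p) = p²
g(E) = 3 + (-12 + E)*(E + 3*(9 - E)/(-5 + E)) (g(E) = 3 + (E + 3*(9 - E)/(-5 + E))*(E - 12) = 3 + (E + 3*(9 - E)/(-5 + E))*(-12 + E) = 3 + (-12 + E)*(E + 3*(9 - E)/(-5 + E)))
4156 + g(j(4)) = 4156 + (-339 + (4²)³ - 20*(4²)² + 126*4²)/(-5 + 4²) = 4156 + (-339 + 16³ - 20*16² + 126*16)/(-5 + 16) = 4156 + (-339 + 4096 - 20*256 + 2016)/11 = 4156 + (-339 + 4096 - 5120 + 2016)/11 = 4156 + (1/11)*653 = 4156 + 653/11 = 46369/11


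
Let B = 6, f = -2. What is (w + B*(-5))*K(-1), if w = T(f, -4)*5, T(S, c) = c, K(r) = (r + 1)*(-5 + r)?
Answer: 0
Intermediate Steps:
K(r) = (1 + r)*(-5 + r)
w = -20 (w = -4*5 = -20)
(w + B*(-5))*K(-1) = (-20 + 6*(-5))*(-5 + (-1)² - 4*(-1)) = (-20 - 30)*(-5 + 1 + 4) = -50*0 = 0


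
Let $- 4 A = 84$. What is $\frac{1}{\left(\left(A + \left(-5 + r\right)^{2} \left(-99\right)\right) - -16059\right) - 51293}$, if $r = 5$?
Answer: $- \frac{1}{35255} \approx -2.8365 \cdot 10^{-5}$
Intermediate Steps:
$A = -21$ ($A = \left(- \frac{1}{4}\right) 84 = -21$)
$\frac{1}{\left(\left(A + \left(-5 + r\right)^{2} \left(-99\right)\right) - -16059\right) - 51293} = \frac{1}{\left(\left(-21 + \left(-5 + 5\right)^{2} \left(-99\right)\right) - -16059\right) - 51293} = \frac{1}{\left(\left(-21 + 0^{2} \left(-99\right)\right) + 16059\right) - 51293} = \frac{1}{\left(\left(-21 + 0 \left(-99\right)\right) + 16059\right) - 51293} = \frac{1}{\left(\left(-21 + 0\right) + 16059\right) - 51293} = \frac{1}{\left(-21 + 16059\right) - 51293} = \frac{1}{16038 - 51293} = \frac{1}{-35255} = - \frac{1}{35255}$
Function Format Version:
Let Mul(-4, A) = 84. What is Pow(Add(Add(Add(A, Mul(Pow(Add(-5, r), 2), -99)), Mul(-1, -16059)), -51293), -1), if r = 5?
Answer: Rational(-1, 35255) ≈ -2.8365e-5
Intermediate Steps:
A = -21 (A = Mul(Rational(-1, 4), 84) = -21)
Pow(Add(Add(Add(A, Mul(Pow(Add(-5, r), 2), -99)), Mul(-1, -16059)), -51293), -1) = Pow(Add(Add(Add(-21, Mul(Pow(Add(-5, 5), 2), -99)), Mul(-1, -16059)), -51293), -1) = Pow(Add(Add(Add(-21, Mul(Pow(0, 2), -99)), 16059), -51293), -1) = Pow(Add(Add(Add(-21, Mul(0, -99)), 16059), -51293), -1) = Pow(Add(Add(Add(-21, 0), 16059), -51293), -1) = Pow(Add(Add(-21, 16059), -51293), -1) = Pow(Add(16038, -51293), -1) = Pow(-35255, -1) = Rational(-1, 35255)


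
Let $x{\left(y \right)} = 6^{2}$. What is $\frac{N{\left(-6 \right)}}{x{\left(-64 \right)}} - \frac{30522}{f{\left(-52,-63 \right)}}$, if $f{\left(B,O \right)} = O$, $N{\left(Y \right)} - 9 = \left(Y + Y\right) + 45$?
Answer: $\frac{6799}{14} \approx 485.64$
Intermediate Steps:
$N{\left(Y \right)} = 54 + 2 Y$ ($N{\left(Y \right)} = 9 + \left(\left(Y + Y\right) + 45\right) = 9 + \left(2 Y + 45\right) = 9 + \left(45 + 2 Y\right) = 54 + 2 Y$)
$x{\left(y \right)} = 36$
$\frac{N{\left(-6 \right)}}{x{\left(-64 \right)}} - \frac{30522}{f{\left(-52,-63 \right)}} = \frac{54 + 2 \left(-6\right)}{36} - \frac{30522}{-63} = \left(54 - 12\right) \frac{1}{36} - - \frac{10174}{21} = 42 \cdot \frac{1}{36} + \frac{10174}{21} = \frac{7}{6} + \frac{10174}{21} = \frac{6799}{14}$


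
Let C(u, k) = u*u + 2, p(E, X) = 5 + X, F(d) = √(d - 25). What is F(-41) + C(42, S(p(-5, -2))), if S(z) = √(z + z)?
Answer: 1766 + I*√66 ≈ 1766.0 + 8.124*I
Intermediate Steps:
F(d) = √(-25 + d)
S(z) = √2*√z (S(z) = √(2*z) = √2*√z)
C(u, k) = 2 + u² (C(u, k) = u² + 2 = 2 + u²)
F(-41) + C(42, S(p(-5, -2))) = √(-25 - 41) + (2 + 42²) = √(-66) + (2 + 1764) = I*√66 + 1766 = 1766 + I*√66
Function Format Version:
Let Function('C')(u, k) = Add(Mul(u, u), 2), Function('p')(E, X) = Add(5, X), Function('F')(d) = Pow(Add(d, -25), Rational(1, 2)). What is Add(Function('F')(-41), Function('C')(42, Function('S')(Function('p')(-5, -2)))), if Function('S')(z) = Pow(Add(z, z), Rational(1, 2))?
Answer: Add(1766, Mul(I, Pow(66, Rational(1, 2)))) ≈ Add(1766.0, Mul(8.1240, I))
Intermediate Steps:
Function('F')(d) = Pow(Add(-25, d), Rational(1, 2))
Function('S')(z) = Mul(Pow(2, Rational(1, 2)), Pow(z, Rational(1, 2))) (Function('S')(z) = Pow(Mul(2, z), Rational(1, 2)) = Mul(Pow(2, Rational(1, 2)), Pow(z, Rational(1, 2))))
Function('C')(u, k) = Add(2, Pow(u, 2)) (Function('C')(u, k) = Add(Pow(u, 2), 2) = Add(2, Pow(u, 2)))
Add(Function('F')(-41), Function('C')(42, Function('S')(Function('p')(-5, -2)))) = Add(Pow(Add(-25, -41), Rational(1, 2)), Add(2, Pow(42, 2))) = Add(Pow(-66, Rational(1, 2)), Add(2, 1764)) = Add(Mul(I, Pow(66, Rational(1, 2))), 1766) = Add(1766, Mul(I, Pow(66, Rational(1, 2))))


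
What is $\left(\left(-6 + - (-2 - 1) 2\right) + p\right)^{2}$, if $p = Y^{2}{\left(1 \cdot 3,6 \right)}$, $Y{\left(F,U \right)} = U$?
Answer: $1296$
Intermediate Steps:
$p = 36$ ($p = 6^{2} = 36$)
$\left(\left(-6 + - (-2 - 1) 2\right) + p\right)^{2} = \left(\left(-6 + - (-2 - 1) 2\right) + 36\right)^{2} = \left(\left(-6 + \left(-1\right) \left(-3\right) 2\right) + 36\right)^{2} = \left(\left(-6 + 3 \cdot 2\right) + 36\right)^{2} = \left(\left(-6 + 6\right) + 36\right)^{2} = \left(0 + 36\right)^{2} = 36^{2} = 1296$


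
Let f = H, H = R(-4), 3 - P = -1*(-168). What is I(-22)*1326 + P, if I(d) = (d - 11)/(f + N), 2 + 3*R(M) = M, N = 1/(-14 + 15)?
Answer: 43593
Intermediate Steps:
N = 1 (N = 1/1 = 1)
R(M) = -⅔ + M/3
P = -165 (P = 3 - (-1)*(-168) = 3 - 1*168 = 3 - 168 = -165)
H = -2 (H = -⅔ + (⅓)*(-4) = -⅔ - 4/3 = -2)
f = -2
I(d) = 11 - d (I(d) = (d - 11)/(-2 + 1) = (-11 + d)/(-1) = (-11 + d)*(-1) = 11 - d)
I(-22)*1326 + P = (11 - 1*(-22))*1326 - 165 = (11 + 22)*1326 - 165 = 33*1326 - 165 = 43758 - 165 = 43593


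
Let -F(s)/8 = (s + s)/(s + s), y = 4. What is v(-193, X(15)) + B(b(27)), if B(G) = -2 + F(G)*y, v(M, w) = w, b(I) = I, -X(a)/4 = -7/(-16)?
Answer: -143/4 ≈ -35.750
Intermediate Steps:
X(a) = -7/4 (X(a) = -(-28)/(-16) = -(-28)*(-1)/16 = -4*7/16 = -7/4)
F(s) = -8 (F(s) = -8*(s + s)/(s + s) = -8*2*s/(2*s) = -8*2*s*1/(2*s) = -8*1 = -8)
B(G) = -34 (B(G) = -2 - 8*4 = -2 - 32 = -34)
v(-193, X(15)) + B(b(27)) = -7/4 - 34 = -143/4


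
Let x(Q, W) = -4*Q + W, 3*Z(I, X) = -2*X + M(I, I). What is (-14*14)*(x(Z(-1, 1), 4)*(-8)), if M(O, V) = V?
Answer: 12544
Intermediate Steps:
Z(I, X) = -2*X/3 + I/3 (Z(I, X) = (-2*X + I)/3 = (I - 2*X)/3 = -2*X/3 + I/3)
x(Q, W) = W - 4*Q
(-14*14)*(x(Z(-1, 1), 4)*(-8)) = (-14*14)*((4 - 4*(-2/3*1 + (1/3)*(-1)))*(-8)) = -196*(4 - 4*(-2/3 - 1/3))*(-8) = -196*(4 - 4*(-1))*(-8) = -196*(4 + 4)*(-8) = -1568*(-8) = -196*(-64) = 12544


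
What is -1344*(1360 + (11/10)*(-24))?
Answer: -8961792/5 ≈ -1.7924e+6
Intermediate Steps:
-1344*(1360 + (11/10)*(-24)) = -1344*(1360 - 132/5) = -1344*6668/5 = -8961792/5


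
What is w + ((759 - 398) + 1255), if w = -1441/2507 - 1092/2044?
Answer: 295542810/183011 ≈ 1614.9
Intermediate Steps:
w = -202966/183011 (w = -1441*1/2507 - 1092*1/2044 = -1441/2507 - 39/73 = -202966/183011 ≈ -1.1090)
w + ((759 - 398) + 1255) = -202966/183011 + ((759 - 398) + 1255) = -202966/183011 + (361 + 1255) = -202966/183011 + 1616 = 295542810/183011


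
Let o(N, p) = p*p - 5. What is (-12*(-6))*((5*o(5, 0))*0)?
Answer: 0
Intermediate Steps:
o(N, p) = -5 + p**2 (o(N, p) = p**2 - 5 = -5 + p**2)
(-12*(-6))*((5*o(5, 0))*0) = (-12*(-6))*((5*(-5 + 0**2))*0) = 72*((5*(-5 + 0))*0) = 72*((5*(-5))*0) = 72*(-25*0) = 72*0 = 0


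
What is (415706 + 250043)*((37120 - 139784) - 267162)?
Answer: -246211289674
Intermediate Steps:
(415706 + 250043)*((37120 - 139784) - 267162) = 665749*(-102664 - 267162) = 665749*(-369826) = -246211289674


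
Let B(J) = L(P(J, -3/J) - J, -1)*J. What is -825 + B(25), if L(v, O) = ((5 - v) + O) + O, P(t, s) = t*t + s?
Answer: -15747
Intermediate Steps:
P(t, s) = s + t² (P(t, s) = t² + s = s + t²)
L(v, O) = 5 - v + 2*O (L(v, O) = (5 + O - v) + O = 5 - v + 2*O)
B(J) = J*(3 + J - J² + 3/J) (B(J) = (5 - ((-3/J + J²) - J) + 2*(-1))*J = (5 - ((J² - 3/J) - J) - 2)*J = (5 - (J² - J - 3/J) - 2)*J = (5 + (J - J² + 3/J) - 2)*J = (3 + J - J² + 3/J)*J = J*(3 + J - J² + 3/J))
-825 + B(25) = -825 + (3 + 25*(3 + 25 - 1*25²)) = -825 + (3 + 25*(3 + 25 - 1*625)) = -825 + (3 + 25*(3 + 25 - 625)) = -825 + (3 + 25*(-597)) = -825 + (3 - 14925) = -825 - 14922 = -15747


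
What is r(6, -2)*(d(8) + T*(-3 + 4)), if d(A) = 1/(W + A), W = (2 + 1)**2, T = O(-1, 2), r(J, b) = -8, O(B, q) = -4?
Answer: 536/17 ≈ 31.529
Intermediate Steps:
T = -4
W = 9 (W = 3**2 = 9)
d(A) = 1/(9 + A)
r(6, -2)*(d(8) + T*(-3 + 4)) = -8*(1/(9 + 8) - 4*(-3 + 4)) = -8*(1/17 - 4*1) = -8*(1/17 - 4) = -8*(-67/17) = 536/17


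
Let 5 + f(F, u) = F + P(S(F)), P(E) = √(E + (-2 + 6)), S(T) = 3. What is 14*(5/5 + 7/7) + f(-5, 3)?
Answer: 18 + √7 ≈ 20.646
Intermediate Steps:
P(E) = √(4 + E) (P(E) = √(E + 4) = √(4 + E))
f(F, u) = -5 + F + √7 (f(F, u) = -5 + (F + √(4 + 3)) = -5 + (F + √7) = -5 + F + √7)
14*(5/5 + 7/7) + f(-5, 3) = 14*(5/5 + 7/7) + (-5 - 5 + √7) = 14*(5*(⅕) + 7*(⅐)) + (-10 + √7) = 14*(1 + 1) + (-10 + √7) = 14*2 + (-10 + √7) = 28 + (-10 + √7) = 18 + √7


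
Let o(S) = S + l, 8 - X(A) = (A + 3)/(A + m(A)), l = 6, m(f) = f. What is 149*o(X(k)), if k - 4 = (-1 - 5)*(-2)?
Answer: 63921/32 ≈ 1997.5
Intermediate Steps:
k = 16 (k = 4 + (-1 - 5)*(-2) = 4 - 6*(-2) = 4 + 12 = 16)
X(A) = 8 - (3 + A)/(2*A) (X(A) = 8 - (A + 3)/(A + A) = 8 - (3 + A)/(2*A))
o(S) = 6 + S (o(S) = S + 6 = 6 + S)
149*o(X(k)) = 149*(6 + (3/2)*(-1 + 5*16)/16) = 149*(6 + (3/2)*(1/16)*(-1 + 80)) = 149*(6 + (3/2)*(1/16)*79) = 149*(6 + 237/32) = 149*(429/32) = 63921/32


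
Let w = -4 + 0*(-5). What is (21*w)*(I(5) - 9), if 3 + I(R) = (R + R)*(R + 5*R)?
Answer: -24192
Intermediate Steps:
w = -4 (w = -4 + 0 = -4)
I(R) = -3 + 12*R² (I(R) = -3 + (R + R)*(R + 5*R) = -3 + (2*R)*(6*R) = -3 + 12*R²)
(21*w)*(I(5) - 9) = (21*(-4))*((-3 + 12*5²) - 9) = -84*((-3 + 12*25) - 9) = -84*((-3 + 300) - 9) = -84*(297 - 9) = -84*288 = -24192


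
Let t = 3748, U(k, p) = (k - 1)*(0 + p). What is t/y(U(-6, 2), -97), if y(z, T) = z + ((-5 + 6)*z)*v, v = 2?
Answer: -1874/21 ≈ -89.238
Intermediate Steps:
U(k, p) = p*(-1 + k) (U(k, p) = (-1 + k)*p = p*(-1 + k))
y(z, T) = 3*z (y(z, T) = z + ((-5 + 6)*z)*2 = z + (1*z)*2 = z + z*2 = z + 2*z = 3*z)
t/y(U(-6, 2), -97) = 3748/((3*(2*(-1 - 6)))) = 3748/((3*(2*(-7)))) = 3748/((3*(-14))) = 3748/(-42) = 3748*(-1/42) = -1874/21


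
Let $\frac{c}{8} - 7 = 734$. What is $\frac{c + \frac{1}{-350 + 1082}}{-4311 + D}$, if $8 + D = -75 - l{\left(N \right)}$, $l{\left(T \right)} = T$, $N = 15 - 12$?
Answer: $- \frac{4339297}{3218604} \approx -1.3482$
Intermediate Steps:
$N = 3$
$c = 5928$ ($c = 56 + 8 \cdot 734 = 56 + 5872 = 5928$)
$D = -86$ ($D = -8 - 78 = -86$)
$\frac{c + \frac{1}{-350 + 1082}}{-4311 + D} = \frac{5928 + \frac{1}{-350 + 1082}}{-4311 - 86} = \frac{5928 + \frac{1}{732}}{-4397} = \left(5928 + \frac{1}{732}\right) \left(- \frac{1}{4397}\right) = \frac{4339297}{732} \left(- \frac{1}{4397}\right) = - \frac{4339297}{3218604}$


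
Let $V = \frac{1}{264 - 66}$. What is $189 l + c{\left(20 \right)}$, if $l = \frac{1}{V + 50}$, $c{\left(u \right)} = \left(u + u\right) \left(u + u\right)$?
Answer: $\frac{15879022}{9901} \approx 1603.8$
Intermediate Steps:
$V = \frac{1}{198} \approx 0.0050505$
$c{\left(u \right)} = 4 u^{2}$ ($c{\left(u \right)} = 2 u 2 u = 4 u^{2}$)
$l = \frac{198}{9901}$ ($l = \frac{1}{\frac{1}{198} + 50} = \frac{1}{\frac{9901}{198}} = \frac{198}{9901} \approx 0.019998$)
$189 l + c{\left(20 \right)} = 189 \cdot \frac{198}{9901} + 4 \cdot 20^{2} = \frac{37422}{9901} + 4 \cdot 400 = \frac{37422}{9901} + 1600 = \frac{15879022}{9901}$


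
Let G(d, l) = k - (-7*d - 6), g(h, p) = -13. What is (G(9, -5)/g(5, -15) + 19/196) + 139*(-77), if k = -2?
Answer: -27284129/2548 ≈ -10708.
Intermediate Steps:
G(d, l) = 4 + 7*d (G(d, l) = -2 - (-7*d - 6) = -2 - (-6 - 7*d) = -2 + (6 + 7*d) = 4 + 7*d)
(G(9, -5)/g(5, -15) + 19/196) + 139*(-77) = ((4 + 7*9)/(-13) + 19/196) + 139*(-77) = ((4 + 63)*(-1/13) + 19*(1/196)) - 10703 = (67*(-1/13) + 19/196) - 10703 = (-67/13 + 19/196) - 10703 = -12885/2548 - 10703 = -27284129/2548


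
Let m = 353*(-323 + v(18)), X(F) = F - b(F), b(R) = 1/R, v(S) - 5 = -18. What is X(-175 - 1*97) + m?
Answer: -32335359/272 ≈ -1.1888e+5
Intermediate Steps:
v(S) = -13 (v(S) = 5 - 18 = -13)
X(F) = F - 1/F
m = -118608 (m = 353*(-323 - 13) = 353*(-336) = -118608)
X(-175 - 1*97) + m = ((-175 - 1*97) - 1/(-175 - 1*97)) - 118608 = ((-175 - 97) - 1/(-175 - 97)) - 118608 = (-272 - 1/(-272)) - 118608 = (-272 - 1*(-1/272)) - 118608 = (-272 + 1/272) - 118608 = -73983/272 - 118608 = -32335359/272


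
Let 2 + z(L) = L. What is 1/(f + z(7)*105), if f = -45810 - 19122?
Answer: -1/64407 ≈ -1.5526e-5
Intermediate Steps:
z(L) = -2 + L
f = -64932
1/(f + z(7)*105) = 1/(-64932 + (-2 + 7)*105) = 1/(-64932 + 5*105) = 1/(-64932 + 525) = 1/(-64407) = -1/64407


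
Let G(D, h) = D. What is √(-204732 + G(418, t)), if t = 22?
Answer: I*√204314 ≈ 452.01*I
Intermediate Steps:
√(-204732 + G(418, t)) = √(-204732 + 418) = √(-204314) = I*√204314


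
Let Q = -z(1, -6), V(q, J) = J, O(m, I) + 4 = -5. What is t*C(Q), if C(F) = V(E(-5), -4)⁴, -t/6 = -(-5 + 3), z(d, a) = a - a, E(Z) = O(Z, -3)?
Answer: -3072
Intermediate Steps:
O(m, I) = -9 (O(m, I) = -4 - 5 = -9)
E(Z) = -9
z(d, a) = 0
Q = 0 (Q = -1*0 = 0)
t = -12 (t = -(-6)*(-5 + 3) = -(-6)*(-2) = -6*2 = -12)
C(F) = 256 (C(F) = (-4)⁴ = 256)
t*C(Q) = -12*256 = -3072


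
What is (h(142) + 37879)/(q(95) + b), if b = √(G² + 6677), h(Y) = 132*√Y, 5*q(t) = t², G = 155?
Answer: 68371595/3227323 - 37879*√30702/3227323 - 24*√1089921/293393 + 21660*√142/293393 ≈ 19.923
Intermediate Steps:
q(t) = t²/5
b = √30702 (b = √(155² + 6677) = √(24025 + 6677) = √30702 ≈ 175.22)
(h(142) + 37879)/(q(95) + b) = (132*√142 + 37879)/((⅕)*95² + √30702) = (37879 + 132*√142)/((⅕)*9025 + √30702) = (37879 + 132*√142)/(1805 + √30702)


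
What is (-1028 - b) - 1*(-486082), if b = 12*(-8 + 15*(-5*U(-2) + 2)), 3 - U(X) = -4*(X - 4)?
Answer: 465890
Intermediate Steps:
U(X) = -13 + 4*X (U(X) = 3 - (-4)*(X - 4) = 3 - (-4)*(-4 + X) = 3 - (16 - 4*X) = 3 + (-16 + 4*X) = -13 + 4*X)
b = 19164 (b = 12*(-8 + 15*(-5*(-13 + 4*(-2)) + 2)) = 12*(-8 + 15*(-5*(-13 - 8) + 2)) = 12*(-8 + 15*(-5*(-21) + 2)) = 12*(-8 + 15*(105 + 2)) = 12*(-8 + 15*107) = 12*(-8 + 1605) = 12*1597 = 19164)
(-1028 - b) - 1*(-486082) = (-1028 - 1*19164) - 1*(-486082) = (-1028 - 19164) + 486082 = -20192 + 486082 = 465890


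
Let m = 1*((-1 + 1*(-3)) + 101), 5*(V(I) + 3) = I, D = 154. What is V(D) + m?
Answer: 624/5 ≈ 124.80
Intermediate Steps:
V(I) = -3 + I/5
m = 97 (m = 1*((-1 - 3) + 101) = 1*(-4 + 101) = 1*97 = 97)
V(D) + m = (-3 + (1/5)*154) + 97 = (-3 + 154/5) + 97 = 139/5 + 97 = 624/5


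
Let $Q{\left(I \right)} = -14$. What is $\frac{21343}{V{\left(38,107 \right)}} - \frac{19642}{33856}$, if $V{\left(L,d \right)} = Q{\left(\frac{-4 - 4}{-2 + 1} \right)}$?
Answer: $- \frac{1122459}{736} \approx -1525.1$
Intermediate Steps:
$V{\left(L,d \right)} = -14$
$\frac{21343}{V{\left(38,107 \right)}} - \frac{19642}{33856} = \frac{21343}{-14} - \frac{19642}{33856} = 21343 \left(- \frac{1}{14}\right) - \frac{427}{736} = - \frac{3049}{2} - \frac{427}{736} = - \frac{1122459}{736}$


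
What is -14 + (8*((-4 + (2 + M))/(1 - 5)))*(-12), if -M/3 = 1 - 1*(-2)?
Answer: -278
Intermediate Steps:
M = -9 (M = -3*(1 - 1*(-2)) = -3*(1 + 2) = -3*3 = -9)
-14 + (8*((-4 + (2 + M))/(1 - 5)))*(-12) = -14 + (8*((-4 + (2 - 9))/(1 - 5)))*(-12) = -14 + (8*((-4 - 7)/(-4)))*(-12) = -14 + (8*(-11*(-¼)))*(-12) = -14 + (8*(11/4))*(-12) = -14 + 22*(-12) = -14 - 264 = -278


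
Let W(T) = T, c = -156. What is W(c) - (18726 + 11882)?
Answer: -30764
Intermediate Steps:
W(c) - (18726 + 11882) = -156 - (18726 + 11882) = -156 - 1*30608 = -156 - 30608 = -30764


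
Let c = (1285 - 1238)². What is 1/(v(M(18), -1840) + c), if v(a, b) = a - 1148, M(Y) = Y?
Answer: 1/1079 ≈ 0.00092678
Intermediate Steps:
v(a, b) = -1148 + a
c = 2209 (c = 47² = 2209)
1/(v(M(18), -1840) + c) = 1/((-1148 + 18) + 2209) = 1/(-1130 + 2209) = 1/1079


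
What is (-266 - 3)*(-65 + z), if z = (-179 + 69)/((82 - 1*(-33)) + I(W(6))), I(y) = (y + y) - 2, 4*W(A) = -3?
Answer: 3958335/223 ≈ 17750.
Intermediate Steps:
W(A) = -¾ (W(A) = (¼)*(-3) = -¾)
I(y) = -2 + 2*y (I(y) = 2*y - 2 = -2 + 2*y)
z = -220/223 (z = (-179 + 69)/((82 - 1*(-33)) + (-2 + 2*(-¾))) = -110/((82 + 33) + (-2 - 3/2)) = -110/(115 - 7/2) = -110/223/2 = -110*2/223 = -220/223 ≈ -0.98655)
(-266 - 3)*(-65 + z) = (-266 - 3)*(-65 - 220/223) = -269*(-14715/223) = 3958335/223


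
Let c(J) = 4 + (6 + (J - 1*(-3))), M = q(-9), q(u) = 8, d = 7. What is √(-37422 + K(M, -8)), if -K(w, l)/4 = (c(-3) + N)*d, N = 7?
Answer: I*√37898 ≈ 194.67*I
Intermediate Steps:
M = 8
c(J) = 13 + J (c(J) = 4 + (6 + (J + 3)) = 4 + (6 + (3 + J)) = 4 + (9 + J) = 13 + J)
K(w, l) = -476 (K(w, l) = -4*((13 - 3) + 7)*7 = -4*(10 + 7)*7 = -68*7 = -4*119 = -476)
√(-37422 + K(M, -8)) = √(-37422 - 476) = √(-37898) = I*√37898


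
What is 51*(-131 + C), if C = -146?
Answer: -14127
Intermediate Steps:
51*(-131 + C) = 51*(-131 - 146) = 51*(-277) = -14127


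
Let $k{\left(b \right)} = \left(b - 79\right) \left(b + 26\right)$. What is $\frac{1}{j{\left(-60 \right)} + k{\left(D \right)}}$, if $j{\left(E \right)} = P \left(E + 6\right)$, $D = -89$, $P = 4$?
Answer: $\frac{1}{10368} \approx 9.6451 \cdot 10^{-5}$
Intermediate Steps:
$k{\left(b \right)} = \left(-79 + b\right) \left(26 + b\right)$
$j{\left(E \right)} = 24 + 4 E$ ($j{\left(E \right)} = 4 \left(E + 6\right) = 4 \left(6 + E\right) = 24 + 4 E$)
$\frac{1}{j{\left(-60 \right)} + k{\left(D \right)}} = \frac{1}{\left(24 + 4 \left(-60\right)\right) - \left(-2663 - 7921\right)} = \frac{1}{\left(24 - 240\right) + \left(-2054 + 7921 + 4717\right)} = \frac{1}{-216 + 10584} = \frac{1}{10368}$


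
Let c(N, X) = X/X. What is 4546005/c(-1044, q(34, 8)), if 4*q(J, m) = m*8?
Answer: 4546005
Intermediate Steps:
q(J, m) = 2*m (q(J, m) = (m*8)/4 = (8*m)/4 = 2*m)
c(N, X) = 1
4546005/c(-1044, q(34, 8)) = 4546005/1 = 4546005*1 = 4546005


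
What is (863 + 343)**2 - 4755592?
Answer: -3301156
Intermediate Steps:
(863 + 343)**2 - 4755592 = 1206**2 - 4755592 = 1454436 - 4755592 = -3301156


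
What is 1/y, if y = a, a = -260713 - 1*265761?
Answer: -1/526474 ≈ -1.8994e-6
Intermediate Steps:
a = -526474 (a = -260713 - 265761 = -526474)
y = -526474
1/y = 1/(-526474) = -1/526474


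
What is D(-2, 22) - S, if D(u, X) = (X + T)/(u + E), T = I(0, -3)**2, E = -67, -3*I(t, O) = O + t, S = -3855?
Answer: 11564/3 ≈ 3854.7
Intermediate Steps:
I(t, O) = -O/3 - t/3 (I(t, O) = -(O + t)/3 = -O/3 - t/3)
T = 1 (T = (-1/3*(-3) - 1/3*0)**2 = (1 + 0)**2 = 1**2 = 1)
D(u, X) = (1 + X)/(-67 + u) (D(u, X) = (X + 1)/(u - 67) = (1 + X)/(-67 + u))
D(-2, 22) - S = (1 + 22)/(-67 - 2) - 1*(-3855) = 23/(-69) + 3855 = -1/69*23 + 3855 = -1/3 + 3855 = 11564/3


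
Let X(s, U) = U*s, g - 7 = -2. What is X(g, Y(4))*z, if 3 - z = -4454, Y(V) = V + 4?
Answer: 178280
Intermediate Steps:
g = 5 (g = 7 - 2 = 5)
Y(V) = 4 + V
z = 4457 (z = 3 - 1*(-4454) = 3 + 4454 = 4457)
X(g, Y(4))*z = ((4 + 4)*5)*4457 = (8*5)*4457 = 40*4457 = 178280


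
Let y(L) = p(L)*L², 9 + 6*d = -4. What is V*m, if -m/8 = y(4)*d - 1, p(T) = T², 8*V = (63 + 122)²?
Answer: 57053075/3 ≈ 1.9018e+7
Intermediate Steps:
V = 34225/8 (V = (63 + 122)²/8 = (⅛)*185² = (⅛)*34225 = 34225/8 ≈ 4278.1)
d = -13/6 (d = -3/2 + (⅙)*(-4) = -3/2 - ⅔ = -13/6 ≈ -2.1667)
y(L) = L⁴ (y(L) = L²*L² = L⁴)
m = 13336/3 (m = -8*(4⁴*(-13/6) - 1) = -8*(256*(-13/6) - 1) = -8*(-1664/3 - 1) = -8*(-1667/3) = 13336/3 ≈ 4445.3)
V*m = (34225/8)*(13336/3) = 57053075/3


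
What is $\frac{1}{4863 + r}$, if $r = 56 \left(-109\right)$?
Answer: $- \frac{1}{1241} \approx -0.0008058$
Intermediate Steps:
$r = -6104$
$\frac{1}{4863 + r} = \frac{1}{4863 - 6104} = \frac{1}{-1241} = - \frac{1}{1241}$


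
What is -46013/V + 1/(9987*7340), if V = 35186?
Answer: -1686481802177/1289647475940 ≈ -1.3077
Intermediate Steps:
-46013/V + 1/(9987*7340) = -46013/35186 + 1/(9987*7340) = -46013*1/35186 + (1/9987)*(1/7340) = -46013/35186 + 1/73304580 = -1686481802177/1289647475940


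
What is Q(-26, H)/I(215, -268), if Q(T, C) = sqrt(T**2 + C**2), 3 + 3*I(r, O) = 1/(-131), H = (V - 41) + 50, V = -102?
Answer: -1965*sqrt(373)/394 ≈ -96.321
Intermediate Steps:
H = -93 (H = (-102 - 41) + 50 = -143 + 50 = -93)
I(r, O) = -394/393 (I(r, O) = -1 + (1/3)/(-131) = -1 + (1/3)*(-1/131) = -1 - 1/393 = -394/393)
Q(T, C) = sqrt(C**2 + T**2)
Q(-26, H)/I(215, -268) = sqrt((-93)**2 + (-26)**2)/(-394/393) = sqrt(8649 + 676)*(-393/394) = sqrt(9325)*(-393/394) = (5*sqrt(373))*(-393/394) = -1965*sqrt(373)/394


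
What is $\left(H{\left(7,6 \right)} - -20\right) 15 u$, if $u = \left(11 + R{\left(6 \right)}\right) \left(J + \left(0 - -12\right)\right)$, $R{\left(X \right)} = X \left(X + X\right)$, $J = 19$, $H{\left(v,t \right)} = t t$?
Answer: $2161320$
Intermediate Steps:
$H{\left(v,t \right)} = t^{2}$
$R{\left(X \right)} = 2 X^{2}$ ($R{\left(X \right)} = X 2 X = 2 X^{2}$)
$u = 2573$ ($u = \left(11 + 2 \cdot 6^{2}\right) \left(19 + \left(0 - -12\right)\right) = \left(11 + 2 \cdot 36\right) \left(19 + \left(0 + 12\right)\right) = \left(11 + 72\right) \left(19 + 12\right) = 83 \cdot 31 = 2573$)
$\left(H{\left(7,6 \right)} - -20\right) 15 u = \left(6^{2} - -20\right) 15 \cdot 2573 = \left(36 + 20\right) 38595 = 56 \cdot 38595 = 2161320$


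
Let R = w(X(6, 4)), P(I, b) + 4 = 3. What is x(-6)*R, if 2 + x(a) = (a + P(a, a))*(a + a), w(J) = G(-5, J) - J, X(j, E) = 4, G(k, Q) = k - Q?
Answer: -1066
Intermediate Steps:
P(I, b) = -1 (P(I, b) = -4 + 3 = -1)
w(J) = -5 - 2*J (w(J) = (-5 - J) - J = -5 - 2*J)
R = -13 (R = -5 - 2*4 = -5 - 8 = -13)
x(a) = -2 + 2*a*(-1 + a) (x(a) = -2 + (a - 1)*(a + a) = -2 + (-1 + a)*(2*a) = -2 + 2*a*(-1 + a))
x(-6)*R = (-2 - 2*(-6) + 2*(-6)**2)*(-13) = (-2 + 12 + 2*36)*(-13) = (-2 + 12 + 72)*(-13) = 82*(-13) = -1066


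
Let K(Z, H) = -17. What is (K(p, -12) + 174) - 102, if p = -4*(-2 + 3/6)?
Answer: 55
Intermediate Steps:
p = 6 (p = -4*(-2 + 3*(⅙)) = -4*(-2 + ½) = -4*(-3/2) = 6)
(K(p, -12) + 174) - 102 = (-17 + 174) - 102 = 157 - 102 = 55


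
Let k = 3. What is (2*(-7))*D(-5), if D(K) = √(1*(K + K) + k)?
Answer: -14*I*√7 ≈ -37.041*I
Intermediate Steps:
D(K) = √(3 + 2*K) (D(K) = √(1*(K + K) + 3) = √(1*(2*K) + 3) = √(2*K + 3) = √(3 + 2*K))
(2*(-7))*D(-5) = (2*(-7))*√(3 + 2*(-5)) = -14*√(3 - 10) = -14*I*√7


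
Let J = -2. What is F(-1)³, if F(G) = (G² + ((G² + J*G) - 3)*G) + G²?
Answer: 8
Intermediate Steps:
F(G) = 2*G² + G*(-3 + G² - 2*G) (F(G) = (G² + ((G² - 2*G) - 3)*G) + G² = (G² + (-3 + G² - 2*G)*G) + G² = (G² + G*(-3 + G² - 2*G)) + G² = 2*G² + G*(-3 + G² - 2*G))
F(-1)³ = (-(-3 + (-1)²))³ = (-(-3 + 1))³ = (-1*(-2))³ = 2³ = 8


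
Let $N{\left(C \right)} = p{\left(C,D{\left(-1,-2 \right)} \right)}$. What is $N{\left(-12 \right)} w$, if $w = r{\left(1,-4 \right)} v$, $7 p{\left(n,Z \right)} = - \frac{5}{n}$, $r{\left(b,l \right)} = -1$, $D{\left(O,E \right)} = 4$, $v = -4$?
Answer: $\frac{5}{21} \approx 0.2381$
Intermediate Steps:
$p{\left(n,Z \right)} = - \frac{5}{7 n}$ ($p{\left(n,Z \right)} = \frac{\left(-5\right) \frac{1}{n}}{7} = - \frac{5}{7 n}$)
$N{\left(C \right)} = - \frac{5}{7 C}$
$w = 4$ ($w = \left(-1\right) \left(-4\right) = 4$)
$N{\left(-12 \right)} w = - \frac{5}{7 \left(-12\right)} 4 = \left(- \frac{5}{7}\right) \left(- \frac{1}{12}\right) 4 = \frac{5}{84} \cdot 4 = \frac{5}{21}$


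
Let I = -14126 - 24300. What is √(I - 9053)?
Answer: I*√47479 ≈ 217.9*I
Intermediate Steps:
I = -38426
√(I - 9053) = √(-38426 - 9053) = √(-47479) = I*√47479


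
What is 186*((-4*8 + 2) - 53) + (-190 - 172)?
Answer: -15800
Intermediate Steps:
186*((-4*8 + 2) - 53) + (-190 - 172) = 186*((-32 + 2) - 53) - 362 = 186*(-30 - 53) - 362 = 186*(-83) - 362 = -15438 - 362 = -15800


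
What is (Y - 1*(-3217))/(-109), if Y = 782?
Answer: -3999/109 ≈ -36.688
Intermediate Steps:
(Y - 1*(-3217))/(-109) = (782 - 1*(-3217))/(-109) = (782 + 3217)*(-1/109) = 3999*(-1/109) = -3999/109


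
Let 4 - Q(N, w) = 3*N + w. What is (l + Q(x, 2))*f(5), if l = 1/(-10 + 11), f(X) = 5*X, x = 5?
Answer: -300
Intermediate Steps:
Q(N, w) = 4 - w - 3*N (Q(N, w) = 4 - (3*N + w) = 4 - (w + 3*N) = 4 + (-w - 3*N) = 4 - w - 3*N)
l = 1 (l = 1/1 = 1)
(l + Q(x, 2))*f(5) = (1 + (4 - 1*2 - 3*5))*(5*5) = (1 + (4 - 2 - 15))*25 = (1 - 13)*25 = -12*25 = -300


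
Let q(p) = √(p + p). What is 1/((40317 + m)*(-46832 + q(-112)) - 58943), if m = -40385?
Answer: I/(272*√14 + 3125633*I) ≈ 3.1994e-7 + 1.0417e-10*I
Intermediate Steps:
q(p) = √2*√p (q(p) = √(2*p) = √2*√p)
1/((40317 + m)*(-46832 + q(-112)) - 58943) = 1/((40317 - 40385)*(-46832 + √2*√(-112)) - 58943) = 1/(-68*(-46832 + √2*(4*I*√7)) - 58943) = 1/(-68*(-46832 + 4*I*√14) - 58943) = 1/((3184576 - 272*I*√14) - 58943) = 1/(3125633 - 272*I*√14)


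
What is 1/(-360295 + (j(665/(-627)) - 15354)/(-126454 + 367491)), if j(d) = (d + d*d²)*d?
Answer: -285850840077/102990646631339099 ≈ -2.7755e-6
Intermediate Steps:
j(d) = d*(d + d³) (j(d) = (d + d³)*d = d*(d + d³))
1/(-360295 + (j(665/(-627)) - 15354)/(-126454 + 367491)) = 1/(-360295 + (((665/(-627))² + (665/(-627))⁴) - 15354)/(-126454 + 367491)) = 1/(-360295 + (((665*(-1/627))² + (665*(-1/627))⁴) - 15354)/241037) = 1/(-360295 + (((-35/33)² + (-35/33)⁴) - 15354)*(1/241037)) = 1/(-360295 + ((1225/1089 + 1500625/1185921) - 15354)*(1/241037)) = 1/(-360295 + (2834650/1185921 - 15354)*(1/241037)) = 1/(-360295 - 18205796384/1185921*1/241037) = 1/(-360295 - 18205796384/285850840077) = 1/(-102990646631339099/285850840077) = -285850840077/102990646631339099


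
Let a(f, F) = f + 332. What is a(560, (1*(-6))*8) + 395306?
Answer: 396198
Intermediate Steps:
a(f, F) = 332 + f
a(560, (1*(-6))*8) + 395306 = (332 + 560) + 395306 = 892 + 395306 = 396198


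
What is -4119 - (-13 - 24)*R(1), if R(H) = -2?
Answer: -4193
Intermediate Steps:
-4119 - (-13 - 24)*R(1) = -4119 - (-13 - 24)*(-2) = -4119 - (-37)*(-2) = -4119 - 1*74 = -4119 - 74 = -4193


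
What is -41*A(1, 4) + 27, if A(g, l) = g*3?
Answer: -96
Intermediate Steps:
A(g, l) = 3*g
-41*A(1, 4) + 27 = -123 + 27 = -96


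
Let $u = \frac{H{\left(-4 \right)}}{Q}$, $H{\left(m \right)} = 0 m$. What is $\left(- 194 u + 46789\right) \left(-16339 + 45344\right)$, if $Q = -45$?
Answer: $1357114945$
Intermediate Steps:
$H{\left(m \right)} = 0$
$u = 0$ ($u = \frac{0}{-45} = 0 \left(- \frac{1}{45}\right) = 0$)
$\left(- 194 u + 46789\right) \left(-16339 + 45344\right) = \left(\left(-194\right) 0 + 46789\right) \left(-16339 + 45344\right) = \left(0 + 46789\right) 29005 = 46789 \cdot 29005 = 1357114945$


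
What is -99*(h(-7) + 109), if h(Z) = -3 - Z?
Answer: -11187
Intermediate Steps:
-99*(h(-7) + 109) = -99*((-3 - 1*(-7)) + 109) = -99*((-3 + 7) + 109) = -99*(4 + 109) = -99*113 = -11187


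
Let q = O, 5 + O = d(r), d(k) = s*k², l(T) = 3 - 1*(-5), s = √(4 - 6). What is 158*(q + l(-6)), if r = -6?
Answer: 474 + 5688*I*√2 ≈ 474.0 + 8044.0*I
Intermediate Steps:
s = I*√2 (s = √(-2) = I*√2 ≈ 1.4142*I)
l(T) = 8 (l(T) = 3 + 5 = 8)
d(k) = I*√2*k² (d(k) = (I*√2)*k² = I*√2*k²)
O = -5 + 36*I*√2 (O = -5 + I*√2*(-6)² = -5 + I*√2*36 = -5 + 36*I*√2 ≈ -5.0 + 50.912*I)
q = -5 + 36*I*√2 ≈ -5.0 + 50.912*I
158*(q + l(-6)) = 158*((-5 + 36*I*√2) + 8) = 158*(3 + 36*I*√2) = 474 + 5688*I*√2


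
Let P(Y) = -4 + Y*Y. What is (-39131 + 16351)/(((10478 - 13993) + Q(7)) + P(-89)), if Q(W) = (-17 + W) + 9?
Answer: -22780/4401 ≈ -5.1761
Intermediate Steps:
Q(W) = -8 + W
P(Y) = -4 + Y²
(-39131 + 16351)/(((10478 - 13993) + Q(7)) + P(-89)) = (-39131 + 16351)/(((10478 - 13993) + (-8 + 7)) + (-4 + (-89)²)) = -22780/((-3515 - 1) + (-4 + 7921)) = -22780/(-3516 + 7917) = -22780/4401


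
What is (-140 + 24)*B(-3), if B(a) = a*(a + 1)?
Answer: -696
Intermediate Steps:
B(a) = a*(1 + a)
(-140 + 24)*B(-3) = (-140 + 24)*(-3*(1 - 3)) = -(-348)*(-2) = -116*6 = -696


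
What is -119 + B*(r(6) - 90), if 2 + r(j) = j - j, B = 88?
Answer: -8215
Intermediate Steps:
r(j) = -2 (r(j) = -2 + (j - j) = -2 + 0 = -2)
-119 + B*(r(6) - 90) = -119 + 88*(-2 - 90) = -119 + 88*(-92) = -119 - 8096 = -8215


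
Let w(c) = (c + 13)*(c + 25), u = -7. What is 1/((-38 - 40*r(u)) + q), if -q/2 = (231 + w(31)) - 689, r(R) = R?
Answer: -1/3770 ≈ -0.00026525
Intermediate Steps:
w(c) = (13 + c)*(25 + c)
q = -4012 (q = -2*((231 + (325 + 31² + 38*31)) - 689) = -2*((231 + (325 + 961 + 1178)) - 689) = -2*((231 + 2464) - 689) = -2*(2695 - 689) = -2*2006 = -4012)
1/((-38 - 40*r(u)) + q) = 1/((-38 - 40*(-7)) - 4012) = 1/((-38 + 280) - 4012) = 1/(242 - 4012) = 1/(-3770) = -1/3770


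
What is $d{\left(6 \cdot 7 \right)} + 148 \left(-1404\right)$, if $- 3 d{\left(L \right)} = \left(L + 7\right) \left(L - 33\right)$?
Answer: $-207939$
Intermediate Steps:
$d{\left(L \right)} = - \frac{\left(-33 + L\right) \left(7 + L\right)}{3}$ ($d{\left(L \right)} = - \frac{\left(L + 7\right) \left(L - 33\right)}{3} = - \frac{\left(7 + L\right) \left(-33 + L\right)}{3} = - \frac{\left(-33 + L\right) \left(7 + L\right)}{3}$)
$d{\left(6 \cdot 7 \right)} + 148 \left(-1404\right) = \left(77 - \frac{\left(6 \cdot 7\right)^{2}}{3} + \frac{26 \cdot 6 \cdot 7}{3}\right) + 148 \left(-1404\right) = \left(77 - \frac{42^{2}}{3} + \frac{26}{3} \cdot 42\right) - 207792 = \left(77 - 588 + 364\right) - 207792 = -147 - 207792 = -207939$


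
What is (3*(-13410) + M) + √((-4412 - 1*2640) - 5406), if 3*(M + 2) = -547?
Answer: -121243/3 + I*√12458 ≈ -40414.0 + 111.62*I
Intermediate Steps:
M = -553/3 (M = -2 + (⅓)*(-547) = -2 - 547/3 = -553/3 ≈ -184.33)
(3*(-13410) + M) + √((-4412 - 1*2640) - 5406) = (3*(-13410) - 553/3) + √((-4412 - 1*2640) - 5406) = (-40230 - 553/3) + √((-4412 - 2640) - 5406) = -121243/3 + √(-7052 - 5406) = -121243/3 + √(-12458) = -121243/3 + I*√12458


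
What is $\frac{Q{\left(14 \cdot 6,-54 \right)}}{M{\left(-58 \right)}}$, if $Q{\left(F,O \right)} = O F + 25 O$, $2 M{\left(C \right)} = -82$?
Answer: $\frac{5886}{41} \approx 143.56$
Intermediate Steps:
$M{\left(C \right)} = -41$ ($M{\left(C \right)} = \frac{1}{2} \left(-82\right) = -41$)
$Q{\left(F,O \right)} = 25 O + F O$ ($Q{\left(F,O \right)} = F O + 25 O = 25 O + F O$)
$\frac{Q{\left(14 \cdot 6,-54 \right)}}{M{\left(-58 \right)}} = \frac{\left(-54\right) \left(25 + 14 \cdot 6\right)}{-41} = - 54 \left(25 + 84\right) \left(- \frac{1}{41}\right) = \left(-54\right) 109 \left(- \frac{1}{41}\right) = \left(-5886\right) \left(- \frac{1}{41}\right) = \frac{5886}{41}$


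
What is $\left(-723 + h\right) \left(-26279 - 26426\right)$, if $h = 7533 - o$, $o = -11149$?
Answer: $-946529095$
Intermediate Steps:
$h = 18682$ ($h = 7533 - -11149 = 7533 + 11149 = 18682$)
$\left(-723 + h\right) \left(-26279 - 26426\right) = \left(-723 + 18682\right) \left(-26279 - 26426\right) = 17959 \left(-52705\right) = -946529095$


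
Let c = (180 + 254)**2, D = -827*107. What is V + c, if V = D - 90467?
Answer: 9400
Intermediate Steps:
D = -88489
c = 188356 (c = 434**2 = 188356)
V = -178956 (V = -88489 - 90467 = -178956)
V + c = -178956 + 188356 = 9400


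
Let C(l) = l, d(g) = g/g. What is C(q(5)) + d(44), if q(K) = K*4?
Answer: 21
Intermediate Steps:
q(K) = 4*K
d(g) = 1
C(q(5)) + d(44) = 4*5 + 1 = 20 + 1 = 21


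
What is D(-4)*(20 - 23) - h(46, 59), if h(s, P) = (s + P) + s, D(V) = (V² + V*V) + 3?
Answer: -256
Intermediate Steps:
D(V) = 3 + 2*V² (D(V) = (V² + V²) + 3 = 2*V² + 3 = 3 + 2*V²)
h(s, P) = P + 2*s (h(s, P) = (P + s) + s = P + 2*s)
D(-4)*(20 - 23) - h(46, 59) = (3 + 2*(-4)²)*(20 - 23) - (59 + 2*46) = (3 + 2*16)*(-3) - (59 + 92) = (3 + 32)*(-3) - 1*151 = 35*(-3) - 151 = -105 - 151 = -256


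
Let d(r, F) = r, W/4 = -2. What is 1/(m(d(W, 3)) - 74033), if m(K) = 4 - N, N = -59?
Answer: -1/73970 ≈ -1.3519e-5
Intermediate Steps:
W = -8 (W = 4*(-2) = -8)
m(K) = 63 (m(K) = 4 - 1*(-59) = 4 + 59 = 63)
1/(m(d(W, 3)) - 74033) = 1/(63 - 74033) = 1/(-73970) = -1/73970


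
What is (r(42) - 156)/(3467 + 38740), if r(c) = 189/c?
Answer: -101/28138 ≈ -0.0035895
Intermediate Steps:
(r(42) - 156)/(3467 + 38740) = (189/42 - 156)/(3467 + 38740) = (189*(1/42) - 156)/42207 = (9/2 - 156)*(1/42207) = -303/2*1/42207 = -101/28138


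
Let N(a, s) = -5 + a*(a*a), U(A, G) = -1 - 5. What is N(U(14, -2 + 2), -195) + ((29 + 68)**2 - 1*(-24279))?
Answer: 33467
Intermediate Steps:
U(A, G) = -6
N(a, s) = -5 + a**3 (N(a, s) = -5 + a*a**2 = -5 + a**3)
N(U(14, -2 + 2), -195) + ((29 + 68)**2 - 1*(-24279)) = (-5 + (-6)**3) + ((29 + 68)**2 - 1*(-24279)) = (-5 - 216) + (97**2 + 24279) = -221 + (9409 + 24279) = -221 + 33688 = 33467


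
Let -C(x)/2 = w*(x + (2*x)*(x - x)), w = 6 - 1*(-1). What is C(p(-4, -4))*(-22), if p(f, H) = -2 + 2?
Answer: 0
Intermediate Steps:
p(f, H) = 0
w = 7 (w = 6 + 1 = 7)
C(x) = -14*x (C(x) = -14*(x + (2*x)*(x - x)) = -14*(x + (2*x)*0) = -14*(x + 0) = -14*x)
C(p(-4, -4))*(-22) = -14*0*(-22) = 0*(-22) = 0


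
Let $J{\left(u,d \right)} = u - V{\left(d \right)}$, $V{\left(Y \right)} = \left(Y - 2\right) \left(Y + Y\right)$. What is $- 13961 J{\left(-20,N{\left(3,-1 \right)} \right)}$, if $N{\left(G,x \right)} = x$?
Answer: $362986$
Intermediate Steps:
$V{\left(Y \right)} = 2 Y \left(-2 + Y\right)$ ($V{\left(Y \right)} = \left(-2 + Y\right) 2 Y = 2 Y \left(-2 + Y\right)$)
$J{\left(u,d \right)} = u - 2 d \left(-2 + d\right)$
$- 13961 J{\left(-20,N{\left(3,-1 \right)} \right)} = - 13961 \left(-20 - - 2 \left(-2 - 1\right)\right) = - 13961 \left(-20 - \left(-2\right) \left(-3\right)\right) = - 13961 \left(-20 - 6\right) = \left(-13961\right) \left(-26\right) = 362986$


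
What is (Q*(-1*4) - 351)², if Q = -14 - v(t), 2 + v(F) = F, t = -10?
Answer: 117649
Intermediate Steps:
v(F) = -2 + F
Q = -2 (Q = -14 - (-2 - 10) = -14 - 1*(-12) = -14 + 12 = -2)
(Q*(-1*4) - 351)² = (-(-2)*4 - 351)² = (-2*(-4) - 351)² = (8 - 351)² = (-343)² = 117649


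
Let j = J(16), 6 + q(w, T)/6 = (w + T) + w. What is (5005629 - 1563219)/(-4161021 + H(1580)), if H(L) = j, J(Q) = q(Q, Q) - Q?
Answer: -688482/832157 ≈ -0.82735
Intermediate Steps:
q(w, T) = -36 + 6*T + 12*w (q(w, T) = -36 + 6*((w + T) + w) = -36 + 6*((T + w) + w) = -36 + 6*(T + 2*w) = -36 + (6*T + 12*w) = -36 + 6*T + 12*w)
J(Q) = -36 + 17*Q (J(Q) = (-36 + 6*Q + 12*Q) - Q = (-36 + 18*Q) - Q = -36 + 17*Q)
j = 236 (j = -36 + 17*16 = -36 + 272 = 236)
H(L) = 236
(5005629 - 1563219)/(-4161021 + H(1580)) = (5005629 - 1563219)/(-4161021 + 236) = 3442410/(-4160785) = 3442410*(-1/4160785) = -688482/832157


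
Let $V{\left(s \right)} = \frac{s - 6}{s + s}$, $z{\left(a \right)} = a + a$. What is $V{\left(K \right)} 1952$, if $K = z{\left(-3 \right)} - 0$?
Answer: $1952$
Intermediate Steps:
$z{\left(a \right)} = 2 a$
$K = -6$ ($K = 2 \left(-3\right) - 0 = -6 + 0 = -6$)
$V{\left(s \right)} = \frac{-6 + s}{2 s}$
$V{\left(K \right)} 1952 = \frac{-6 - 6}{2 \left(-6\right)} 1952 = \frac{1}{2} \left(- \frac{1}{6}\right) \left(-12\right) 1952 = 1 \cdot 1952 = 1952$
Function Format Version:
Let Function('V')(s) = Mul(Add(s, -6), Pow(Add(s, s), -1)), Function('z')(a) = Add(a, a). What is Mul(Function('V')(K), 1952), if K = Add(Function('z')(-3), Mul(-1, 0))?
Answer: 1952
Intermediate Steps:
Function('z')(a) = Mul(2, a)
K = -6 (K = Add(Mul(2, -3), Mul(-1, 0)) = Add(-6, 0) = -6)
Function('V')(s) = Mul(Rational(1, 2), Pow(s, -1), Add(-6, s)) (Function('V')(s) = Mul(Add(-6, s), Pow(Mul(2, s), -1)) = Mul(Add(-6, s), Mul(Rational(1, 2), Pow(s, -1))) = Mul(Rational(1, 2), Pow(s, -1), Add(-6, s)))
Mul(Function('V')(K), 1952) = Mul(Mul(Rational(1, 2), Pow(-6, -1), Add(-6, -6)), 1952) = Mul(Mul(Rational(1, 2), Rational(-1, 6), -12), 1952) = Mul(1, 1952) = 1952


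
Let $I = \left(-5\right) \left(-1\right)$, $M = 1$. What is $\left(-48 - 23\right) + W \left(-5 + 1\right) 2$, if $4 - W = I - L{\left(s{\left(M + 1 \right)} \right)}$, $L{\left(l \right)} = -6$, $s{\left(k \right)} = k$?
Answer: $-15$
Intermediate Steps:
$I = 5$
$W = -7$ ($W = 4 - \left(5 - -6\right) = 4 - \left(5 + 6\right) = 4 - 11 = -7$)
$\left(-48 - 23\right) + W \left(-5 + 1\right) 2 = \left(-48 - 23\right) - 7 \left(-5 + 1\right) 2 = -71 - 7 \left(\left(-4\right) 2\right) = -71 - -56 = -71 + 56 = -15$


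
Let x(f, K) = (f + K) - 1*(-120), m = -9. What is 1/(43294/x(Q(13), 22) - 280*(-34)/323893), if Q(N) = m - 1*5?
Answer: 20729152/7011921051 ≈ 0.0029563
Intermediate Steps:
Q(N) = -14 (Q(N) = -9 - 1*5 = -9 - 5 = -14)
x(f, K) = 120 + K + f (x(f, K) = (K + f) + 120 = 120 + K + f)
1/(43294/x(Q(13), 22) - 280*(-34)/323893) = 1/(43294/(120 + 22 - 14) - 280*(-34)/323893) = 1/(43294/128 + 9520*(1/323893)) = 1/(43294*(1/128) + 9520/323893) = 1/(21647/64 + 9520/323893) = 1/(7011921051/20729152) = 20729152/7011921051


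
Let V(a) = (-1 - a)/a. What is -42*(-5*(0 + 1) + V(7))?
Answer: 258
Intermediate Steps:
V(a) = (-1 - a)/a
-42*(-5*(0 + 1) + V(7)) = -42*(-5*(0 + 1) + (-1 - 1*7)/7) = -42*(-5*1 + (-1 - 7)/7) = -42*(-5 + (⅐)*(-8)) = -42*(-5 - 8/7) = -42*(-43/7) = 258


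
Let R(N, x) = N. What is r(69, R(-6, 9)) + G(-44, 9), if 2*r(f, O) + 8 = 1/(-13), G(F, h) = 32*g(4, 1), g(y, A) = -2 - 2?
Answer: -3433/26 ≈ -132.04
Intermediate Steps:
g(y, A) = -4
G(F, h) = -128 (G(F, h) = 32*(-4) = -128)
r(f, O) = -105/26 (r(f, O) = -4 + (½)/(-13) = -4 + (½)*(-1/13) = -4 - 1/26 = -105/26)
r(69, R(-6, 9)) + G(-44, 9) = -105/26 - 128 = -3433/26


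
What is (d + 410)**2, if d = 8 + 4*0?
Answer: 174724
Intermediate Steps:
d = 8 (d = 8 + 0 = 8)
(d + 410)**2 = (8 + 410)**2 = 418**2 = 174724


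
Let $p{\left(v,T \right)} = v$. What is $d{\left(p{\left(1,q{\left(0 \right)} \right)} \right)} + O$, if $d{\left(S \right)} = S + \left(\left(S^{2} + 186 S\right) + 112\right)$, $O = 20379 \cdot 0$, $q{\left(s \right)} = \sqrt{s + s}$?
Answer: $300$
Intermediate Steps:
$q{\left(s \right)} = \sqrt{2} \sqrt{s}$ ($q{\left(s \right)} = \sqrt{2 s} = \sqrt{2} \sqrt{s}$)
$O = 0$
$d{\left(S \right)} = 112 + S^{2} + 187 S$ ($d{\left(S \right)} = S + \left(112 + S^{2} + 186 S\right) = 112 + S^{2} + 187 S$)
$d{\left(p{\left(1,q{\left(0 \right)} \right)} \right)} + O = \left(112 + 1^{2} + 187 \cdot 1\right) + 0 = \left(112 + 1 + 187\right) + 0 = 300 + 0 = 300$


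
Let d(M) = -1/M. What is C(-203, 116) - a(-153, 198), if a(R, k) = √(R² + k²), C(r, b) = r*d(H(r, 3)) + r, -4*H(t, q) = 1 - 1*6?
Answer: -203/5 - 9*√773 ≈ -290.83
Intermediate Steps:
H(t, q) = 5/4 (H(t, q) = -(1 - 1*6)/4 = -(1 - 6)/4 = -¼*(-5) = 5/4)
C(r, b) = r/5 (C(r, b) = r*(-1/5/4) + r = r*(-1*⅘) + r = r*(-⅘) + r = -4*r/5 + r = r/5)
C(-203, 116) - a(-153, 198) = (⅕)*(-203) - √((-153)² + 198²) = -203/5 - √(23409 + 39204) = -203/5 - √62613 = -203/5 - 9*√773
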